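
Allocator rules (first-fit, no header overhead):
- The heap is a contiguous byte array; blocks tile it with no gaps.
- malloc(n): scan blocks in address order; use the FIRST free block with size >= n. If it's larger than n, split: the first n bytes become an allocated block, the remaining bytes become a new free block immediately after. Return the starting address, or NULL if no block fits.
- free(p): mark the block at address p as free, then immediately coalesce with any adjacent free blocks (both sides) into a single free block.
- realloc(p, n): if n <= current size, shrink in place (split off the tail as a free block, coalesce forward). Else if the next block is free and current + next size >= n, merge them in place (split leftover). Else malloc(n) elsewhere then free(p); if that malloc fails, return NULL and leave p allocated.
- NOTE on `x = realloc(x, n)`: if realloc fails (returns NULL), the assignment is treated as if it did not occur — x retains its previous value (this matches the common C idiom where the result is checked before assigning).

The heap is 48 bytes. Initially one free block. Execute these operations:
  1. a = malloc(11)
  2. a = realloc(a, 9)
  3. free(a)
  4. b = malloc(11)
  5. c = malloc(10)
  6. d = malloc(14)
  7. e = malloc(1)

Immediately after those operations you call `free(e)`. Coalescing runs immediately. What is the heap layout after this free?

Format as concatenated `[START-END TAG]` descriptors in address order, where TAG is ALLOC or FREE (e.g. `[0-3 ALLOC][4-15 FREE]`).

Op 1: a = malloc(11) -> a = 0; heap: [0-10 ALLOC][11-47 FREE]
Op 2: a = realloc(a, 9) -> a = 0; heap: [0-8 ALLOC][9-47 FREE]
Op 3: free(a) -> (freed a); heap: [0-47 FREE]
Op 4: b = malloc(11) -> b = 0; heap: [0-10 ALLOC][11-47 FREE]
Op 5: c = malloc(10) -> c = 11; heap: [0-10 ALLOC][11-20 ALLOC][21-47 FREE]
Op 6: d = malloc(14) -> d = 21; heap: [0-10 ALLOC][11-20 ALLOC][21-34 ALLOC][35-47 FREE]
Op 7: e = malloc(1) -> e = 35; heap: [0-10 ALLOC][11-20 ALLOC][21-34 ALLOC][35-35 ALLOC][36-47 FREE]
free(e): e = 35 -> block [35-35 ALLOC]; mark free, coalesce with adjacent free neighbors -> [0-10 ALLOC][11-20 ALLOC][21-34 ALLOC][35-47 FREE]

Answer: [0-10 ALLOC][11-20 ALLOC][21-34 ALLOC][35-47 FREE]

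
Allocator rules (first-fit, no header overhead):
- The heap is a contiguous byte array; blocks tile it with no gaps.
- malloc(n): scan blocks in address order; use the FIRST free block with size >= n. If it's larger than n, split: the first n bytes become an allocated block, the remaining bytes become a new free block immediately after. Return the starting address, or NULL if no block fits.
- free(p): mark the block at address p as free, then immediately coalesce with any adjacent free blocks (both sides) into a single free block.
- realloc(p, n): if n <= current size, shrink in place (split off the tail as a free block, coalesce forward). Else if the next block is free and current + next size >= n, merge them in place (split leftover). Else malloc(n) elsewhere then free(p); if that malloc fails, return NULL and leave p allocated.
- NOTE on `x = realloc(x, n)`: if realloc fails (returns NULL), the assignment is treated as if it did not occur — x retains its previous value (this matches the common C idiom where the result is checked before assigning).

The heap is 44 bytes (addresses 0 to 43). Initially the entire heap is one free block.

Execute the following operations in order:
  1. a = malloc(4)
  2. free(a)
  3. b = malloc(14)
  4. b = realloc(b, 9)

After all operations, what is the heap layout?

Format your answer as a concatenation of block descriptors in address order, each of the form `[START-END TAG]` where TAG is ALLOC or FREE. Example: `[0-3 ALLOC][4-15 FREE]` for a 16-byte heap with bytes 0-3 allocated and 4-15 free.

Answer: [0-8 ALLOC][9-43 FREE]

Derivation:
Op 1: a = malloc(4) -> a = 0; heap: [0-3 ALLOC][4-43 FREE]
Op 2: free(a) -> (freed a); heap: [0-43 FREE]
Op 3: b = malloc(14) -> b = 0; heap: [0-13 ALLOC][14-43 FREE]
Op 4: b = realloc(b, 9) -> b = 0; heap: [0-8 ALLOC][9-43 FREE]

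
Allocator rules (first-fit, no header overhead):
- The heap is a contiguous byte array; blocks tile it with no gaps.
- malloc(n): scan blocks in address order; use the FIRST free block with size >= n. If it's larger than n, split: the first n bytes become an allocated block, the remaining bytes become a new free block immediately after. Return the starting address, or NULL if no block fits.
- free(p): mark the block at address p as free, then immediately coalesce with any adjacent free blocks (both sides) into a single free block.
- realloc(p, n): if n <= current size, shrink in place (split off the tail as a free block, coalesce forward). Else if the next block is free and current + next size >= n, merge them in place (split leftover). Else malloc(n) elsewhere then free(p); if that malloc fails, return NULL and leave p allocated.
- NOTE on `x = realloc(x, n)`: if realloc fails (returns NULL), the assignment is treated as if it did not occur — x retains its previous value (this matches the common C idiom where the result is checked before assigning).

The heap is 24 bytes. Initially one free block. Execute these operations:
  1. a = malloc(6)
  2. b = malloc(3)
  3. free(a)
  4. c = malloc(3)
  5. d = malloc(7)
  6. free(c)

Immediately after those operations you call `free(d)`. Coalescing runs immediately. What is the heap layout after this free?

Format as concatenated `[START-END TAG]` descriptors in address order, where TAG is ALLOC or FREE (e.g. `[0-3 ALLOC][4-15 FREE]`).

Op 1: a = malloc(6) -> a = 0; heap: [0-5 ALLOC][6-23 FREE]
Op 2: b = malloc(3) -> b = 6; heap: [0-5 ALLOC][6-8 ALLOC][9-23 FREE]
Op 3: free(a) -> (freed a); heap: [0-5 FREE][6-8 ALLOC][9-23 FREE]
Op 4: c = malloc(3) -> c = 0; heap: [0-2 ALLOC][3-5 FREE][6-8 ALLOC][9-23 FREE]
Op 5: d = malloc(7) -> d = 9; heap: [0-2 ALLOC][3-5 FREE][6-8 ALLOC][9-15 ALLOC][16-23 FREE]
Op 6: free(c) -> (freed c); heap: [0-5 FREE][6-8 ALLOC][9-15 ALLOC][16-23 FREE]
free(d): d = 9 -> block [9-15 ALLOC]; mark free, coalesce with adjacent free neighbors -> [0-5 FREE][6-8 ALLOC][9-23 FREE]

Answer: [0-5 FREE][6-8 ALLOC][9-23 FREE]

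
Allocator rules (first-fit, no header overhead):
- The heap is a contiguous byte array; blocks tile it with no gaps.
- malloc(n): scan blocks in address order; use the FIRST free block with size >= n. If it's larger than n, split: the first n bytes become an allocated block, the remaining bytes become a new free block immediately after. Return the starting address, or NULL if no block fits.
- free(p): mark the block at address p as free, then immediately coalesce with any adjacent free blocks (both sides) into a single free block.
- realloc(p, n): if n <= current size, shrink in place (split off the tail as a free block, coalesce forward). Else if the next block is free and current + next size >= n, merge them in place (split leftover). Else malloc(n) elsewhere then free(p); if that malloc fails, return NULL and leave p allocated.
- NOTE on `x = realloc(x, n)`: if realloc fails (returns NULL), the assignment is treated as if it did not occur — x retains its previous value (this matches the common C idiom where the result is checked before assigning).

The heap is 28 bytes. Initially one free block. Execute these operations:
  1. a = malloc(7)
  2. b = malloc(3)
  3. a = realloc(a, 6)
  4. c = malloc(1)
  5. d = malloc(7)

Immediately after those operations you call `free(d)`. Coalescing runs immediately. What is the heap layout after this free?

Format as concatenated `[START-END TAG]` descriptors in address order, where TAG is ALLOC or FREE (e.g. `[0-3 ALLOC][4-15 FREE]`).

Op 1: a = malloc(7) -> a = 0; heap: [0-6 ALLOC][7-27 FREE]
Op 2: b = malloc(3) -> b = 7; heap: [0-6 ALLOC][7-9 ALLOC][10-27 FREE]
Op 3: a = realloc(a, 6) -> a = 0; heap: [0-5 ALLOC][6-6 FREE][7-9 ALLOC][10-27 FREE]
Op 4: c = malloc(1) -> c = 6; heap: [0-5 ALLOC][6-6 ALLOC][7-9 ALLOC][10-27 FREE]
Op 5: d = malloc(7) -> d = 10; heap: [0-5 ALLOC][6-6 ALLOC][7-9 ALLOC][10-16 ALLOC][17-27 FREE]
free(d): d = 10 -> block [10-16 ALLOC]; mark free, coalesce with adjacent free neighbors -> [0-5 ALLOC][6-6 ALLOC][7-9 ALLOC][10-27 FREE]

Answer: [0-5 ALLOC][6-6 ALLOC][7-9 ALLOC][10-27 FREE]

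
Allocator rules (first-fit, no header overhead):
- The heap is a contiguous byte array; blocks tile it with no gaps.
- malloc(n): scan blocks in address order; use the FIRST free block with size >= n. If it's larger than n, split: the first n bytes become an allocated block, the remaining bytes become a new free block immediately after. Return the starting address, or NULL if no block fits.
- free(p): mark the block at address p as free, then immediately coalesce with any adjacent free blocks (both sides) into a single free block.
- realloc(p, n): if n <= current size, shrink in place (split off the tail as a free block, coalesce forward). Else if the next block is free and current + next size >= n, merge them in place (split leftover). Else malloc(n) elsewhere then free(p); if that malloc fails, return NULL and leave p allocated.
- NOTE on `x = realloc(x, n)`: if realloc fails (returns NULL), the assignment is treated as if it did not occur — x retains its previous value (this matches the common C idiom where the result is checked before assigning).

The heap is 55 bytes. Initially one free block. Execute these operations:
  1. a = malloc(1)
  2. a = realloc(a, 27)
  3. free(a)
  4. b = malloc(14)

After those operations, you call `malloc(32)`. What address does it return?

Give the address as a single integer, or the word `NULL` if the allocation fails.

Op 1: a = malloc(1) -> a = 0; heap: [0-0 ALLOC][1-54 FREE]
Op 2: a = realloc(a, 27) -> a = 0; heap: [0-26 ALLOC][27-54 FREE]
Op 3: free(a) -> (freed a); heap: [0-54 FREE]
Op 4: b = malloc(14) -> b = 0; heap: [0-13 ALLOC][14-54 FREE]
malloc(32): first-fit scan over [0-13 ALLOC][14-54 FREE] -> 14

Answer: 14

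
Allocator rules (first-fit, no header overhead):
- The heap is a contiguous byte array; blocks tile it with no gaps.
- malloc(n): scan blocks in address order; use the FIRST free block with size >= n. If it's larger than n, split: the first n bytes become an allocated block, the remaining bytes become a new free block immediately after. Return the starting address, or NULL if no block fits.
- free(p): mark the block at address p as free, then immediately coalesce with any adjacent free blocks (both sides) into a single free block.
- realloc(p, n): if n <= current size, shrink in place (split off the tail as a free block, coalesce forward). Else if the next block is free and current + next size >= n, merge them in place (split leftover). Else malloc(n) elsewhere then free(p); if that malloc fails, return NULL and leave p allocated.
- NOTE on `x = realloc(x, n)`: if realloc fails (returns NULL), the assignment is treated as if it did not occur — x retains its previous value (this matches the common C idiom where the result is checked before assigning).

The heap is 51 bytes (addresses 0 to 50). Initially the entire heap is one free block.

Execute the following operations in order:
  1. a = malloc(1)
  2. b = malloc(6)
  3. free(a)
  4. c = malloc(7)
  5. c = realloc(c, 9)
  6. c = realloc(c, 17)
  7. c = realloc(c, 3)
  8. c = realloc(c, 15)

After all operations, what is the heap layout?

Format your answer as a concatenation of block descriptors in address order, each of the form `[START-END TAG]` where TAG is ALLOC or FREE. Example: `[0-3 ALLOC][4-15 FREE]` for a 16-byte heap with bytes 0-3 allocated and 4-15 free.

Answer: [0-0 FREE][1-6 ALLOC][7-21 ALLOC][22-50 FREE]

Derivation:
Op 1: a = malloc(1) -> a = 0; heap: [0-0 ALLOC][1-50 FREE]
Op 2: b = malloc(6) -> b = 1; heap: [0-0 ALLOC][1-6 ALLOC][7-50 FREE]
Op 3: free(a) -> (freed a); heap: [0-0 FREE][1-6 ALLOC][7-50 FREE]
Op 4: c = malloc(7) -> c = 7; heap: [0-0 FREE][1-6 ALLOC][7-13 ALLOC][14-50 FREE]
Op 5: c = realloc(c, 9) -> c = 7; heap: [0-0 FREE][1-6 ALLOC][7-15 ALLOC][16-50 FREE]
Op 6: c = realloc(c, 17) -> c = 7; heap: [0-0 FREE][1-6 ALLOC][7-23 ALLOC][24-50 FREE]
Op 7: c = realloc(c, 3) -> c = 7; heap: [0-0 FREE][1-6 ALLOC][7-9 ALLOC][10-50 FREE]
Op 8: c = realloc(c, 15) -> c = 7; heap: [0-0 FREE][1-6 ALLOC][7-21 ALLOC][22-50 FREE]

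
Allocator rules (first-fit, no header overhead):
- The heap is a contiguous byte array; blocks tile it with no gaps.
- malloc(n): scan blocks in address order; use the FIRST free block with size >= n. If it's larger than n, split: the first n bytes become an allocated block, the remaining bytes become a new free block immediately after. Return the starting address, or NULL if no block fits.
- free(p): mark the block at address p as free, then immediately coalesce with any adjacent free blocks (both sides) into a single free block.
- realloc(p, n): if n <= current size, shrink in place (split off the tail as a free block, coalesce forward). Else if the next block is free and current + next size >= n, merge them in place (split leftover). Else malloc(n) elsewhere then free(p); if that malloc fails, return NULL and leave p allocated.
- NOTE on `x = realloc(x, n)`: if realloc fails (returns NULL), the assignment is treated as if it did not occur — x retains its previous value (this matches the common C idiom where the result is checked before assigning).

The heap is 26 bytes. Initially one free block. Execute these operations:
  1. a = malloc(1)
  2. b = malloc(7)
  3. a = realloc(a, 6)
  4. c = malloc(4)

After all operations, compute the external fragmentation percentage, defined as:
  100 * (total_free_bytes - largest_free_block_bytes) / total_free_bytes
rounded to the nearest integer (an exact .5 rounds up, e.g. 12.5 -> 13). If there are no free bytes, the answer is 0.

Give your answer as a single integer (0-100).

Op 1: a = malloc(1) -> a = 0; heap: [0-0 ALLOC][1-25 FREE]
Op 2: b = malloc(7) -> b = 1; heap: [0-0 ALLOC][1-7 ALLOC][8-25 FREE]
Op 3: a = realloc(a, 6) -> a = 8; heap: [0-0 FREE][1-7 ALLOC][8-13 ALLOC][14-25 FREE]
Op 4: c = malloc(4) -> c = 14; heap: [0-0 FREE][1-7 ALLOC][8-13 ALLOC][14-17 ALLOC][18-25 FREE]
Free blocks: [1 8] total_free=9 largest=8 -> 100*(9-8)/9 = 100/9 ≈ 11.111 -> rounds to 11

Answer: 11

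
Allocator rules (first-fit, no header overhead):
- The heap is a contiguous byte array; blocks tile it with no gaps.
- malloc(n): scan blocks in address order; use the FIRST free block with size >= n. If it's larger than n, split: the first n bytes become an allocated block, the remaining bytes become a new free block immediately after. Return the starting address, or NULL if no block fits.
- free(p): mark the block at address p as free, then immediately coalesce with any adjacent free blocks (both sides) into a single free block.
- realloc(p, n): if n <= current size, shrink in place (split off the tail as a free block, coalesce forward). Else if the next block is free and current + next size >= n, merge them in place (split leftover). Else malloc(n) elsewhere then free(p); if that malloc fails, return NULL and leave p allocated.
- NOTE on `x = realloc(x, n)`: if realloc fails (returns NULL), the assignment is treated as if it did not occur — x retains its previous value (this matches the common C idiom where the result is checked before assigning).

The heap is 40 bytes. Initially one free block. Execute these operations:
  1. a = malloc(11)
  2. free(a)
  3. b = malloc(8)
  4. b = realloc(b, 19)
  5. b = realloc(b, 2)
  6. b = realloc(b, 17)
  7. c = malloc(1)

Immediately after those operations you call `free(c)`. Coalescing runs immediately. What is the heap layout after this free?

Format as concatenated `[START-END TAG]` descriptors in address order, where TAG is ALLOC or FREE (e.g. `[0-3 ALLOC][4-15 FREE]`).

Op 1: a = malloc(11) -> a = 0; heap: [0-10 ALLOC][11-39 FREE]
Op 2: free(a) -> (freed a); heap: [0-39 FREE]
Op 3: b = malloc(8) -> b = 0; heap: [0-7 ALLOC][8-39 FREE]
Op 4: b = realloc(b, 19) -> b = 0; heap: [0-18 ALLOC][19-39 FREE]
Op 5: b = realloc(b, 2) -> b = 0; heap: [0-1 ALLOC][2-39 FREE]
Op 6: b = realloc(b, 17) -> b = 0; heap: [0-16 ALLOC][17-39 FREE]
Op 7: c = malloc(1) -> c = 17; heap: [0-16 ALLOC][17-17 ALLOC][18-39 FREE]
free(c): c = 17 -> block [17-17 ALLOC]; mark free, coalesce with adjacent free neighbors -> [0-16 ALLOC][17-39 FREE]

Answer: [0-16 ALLOC][17-39 FREE]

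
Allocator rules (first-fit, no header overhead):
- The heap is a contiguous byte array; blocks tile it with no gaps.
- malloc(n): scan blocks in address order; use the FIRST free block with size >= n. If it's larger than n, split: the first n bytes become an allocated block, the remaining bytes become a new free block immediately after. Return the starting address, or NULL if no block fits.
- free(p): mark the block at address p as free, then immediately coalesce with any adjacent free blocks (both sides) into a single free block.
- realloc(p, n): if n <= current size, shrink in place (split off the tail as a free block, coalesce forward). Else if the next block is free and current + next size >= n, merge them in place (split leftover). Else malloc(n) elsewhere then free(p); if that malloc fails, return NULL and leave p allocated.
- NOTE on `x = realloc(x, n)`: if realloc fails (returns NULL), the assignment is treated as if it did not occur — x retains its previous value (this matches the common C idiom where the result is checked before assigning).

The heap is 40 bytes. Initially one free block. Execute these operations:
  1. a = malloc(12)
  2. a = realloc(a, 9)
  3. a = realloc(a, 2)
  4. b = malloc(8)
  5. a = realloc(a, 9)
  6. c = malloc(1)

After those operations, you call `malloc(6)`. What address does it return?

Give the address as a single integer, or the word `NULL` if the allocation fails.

Answer: 19

Derivation:
Op 1: a = malloc(12) -> a = 0; heap: [0-11 ALLOC][12-39 FREE]
Op 2: a = realloc(a, 9) -> a = 0; heap: [0-8 ALLOC][9-39 FREE]
Op 3: a = realloc(a, 2) -> a = 0; heap: [0-1 ALLOC][2-39 FREE]
Op 4: b = malloc(8) -> b = 2; heap: [0-1 ALLOC][2-9 ALLOC][10-39 FREE]
Op 5: a = realloc(a, 9) -> a = 10; heap: [0-1 FREE][2-9 ALLOC][10-18 ALLOC][19-39 FREE]
Op 6: c = malloc(1) -> c = 0; heap: [0-0 ALLOC][1-1 FREE][2-9 ALLOC][10-18 ALLOC][19-39 FREE]
malloc(6): first-fit scan over [0-0 ALLOC][1-1 FREE][2-9 ALLOC][10-18 ALLOC][19-39 FREE] -> 19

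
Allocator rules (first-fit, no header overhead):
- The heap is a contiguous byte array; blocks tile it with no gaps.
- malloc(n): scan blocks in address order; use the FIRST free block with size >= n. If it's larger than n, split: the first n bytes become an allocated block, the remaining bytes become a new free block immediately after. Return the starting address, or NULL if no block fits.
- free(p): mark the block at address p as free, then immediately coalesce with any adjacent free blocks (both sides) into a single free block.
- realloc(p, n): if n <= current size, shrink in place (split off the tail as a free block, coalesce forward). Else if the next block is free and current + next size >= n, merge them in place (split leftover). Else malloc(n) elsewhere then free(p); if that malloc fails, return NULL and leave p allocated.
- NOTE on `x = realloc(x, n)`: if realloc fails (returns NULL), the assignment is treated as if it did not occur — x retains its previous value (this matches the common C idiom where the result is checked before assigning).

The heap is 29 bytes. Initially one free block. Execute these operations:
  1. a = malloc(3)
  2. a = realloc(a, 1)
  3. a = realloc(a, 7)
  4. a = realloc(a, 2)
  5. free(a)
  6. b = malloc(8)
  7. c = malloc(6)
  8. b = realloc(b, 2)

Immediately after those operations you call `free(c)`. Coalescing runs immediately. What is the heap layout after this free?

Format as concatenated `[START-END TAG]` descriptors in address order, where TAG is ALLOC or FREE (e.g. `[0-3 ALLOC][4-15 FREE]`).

Answer: [0-1 ALLOC][2-28 FREE]

Derivation:
Op 1: a = malloc(3) -> a = 0; heap: [0-2 ALLOC][3-28 FREE]
Op 2: a = realloc(a, 1) -> a = 0; heap: [0-0 ALLOC][1-28 FREE]
Op 3: a = realloc(a, 7) -> a = 0; heap: [0-6 ALLOC][7-28 FREE]
Op 4: a = realloc(a, 2) -> a = 0; heap: [0-1 ALLOC][2-28 FREE]
Op 5: free(a) -> (freed a); heap: [0-28 FREE]
Op 6: b = malloc(8) -> b = 0; heap: [0-7 ALLOC][8-28 FREE]
Op 7: c = malloc(6) -> c = 8; heap: [0-7 ALLOC][8-13 ALLOC][14-28 FREE]
Op 8: b = realloc(b, 2) -> b = 0; heap: [0-1 ALLOC][2-7 FREE][8-13 ALLOC][14-28 FREE]
free(c): c = 8 -> block [8-13 ALLOC]; mark free, coalesce with adjacent free neighbors -> [0-1 ALLOC][2-28 FREE]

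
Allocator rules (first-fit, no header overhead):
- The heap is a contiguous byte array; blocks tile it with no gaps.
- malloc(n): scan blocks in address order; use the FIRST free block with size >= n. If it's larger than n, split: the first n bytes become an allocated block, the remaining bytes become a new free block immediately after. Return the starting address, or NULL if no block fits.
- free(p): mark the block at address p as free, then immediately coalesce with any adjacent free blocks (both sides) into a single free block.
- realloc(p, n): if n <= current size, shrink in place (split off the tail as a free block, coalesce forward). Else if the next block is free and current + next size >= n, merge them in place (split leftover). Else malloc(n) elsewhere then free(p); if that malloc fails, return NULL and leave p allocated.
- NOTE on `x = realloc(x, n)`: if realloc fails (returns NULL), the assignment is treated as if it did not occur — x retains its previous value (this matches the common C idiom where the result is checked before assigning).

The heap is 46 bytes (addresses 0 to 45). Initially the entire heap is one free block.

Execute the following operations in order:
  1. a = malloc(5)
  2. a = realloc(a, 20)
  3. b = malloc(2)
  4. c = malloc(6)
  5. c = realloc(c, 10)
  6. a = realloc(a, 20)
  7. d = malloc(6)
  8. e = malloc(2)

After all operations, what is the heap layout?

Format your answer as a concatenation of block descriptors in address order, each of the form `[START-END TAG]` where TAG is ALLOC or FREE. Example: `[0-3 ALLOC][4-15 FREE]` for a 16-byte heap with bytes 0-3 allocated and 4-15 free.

Answer: [0-19 ALLOC][20-21 ALLOC][22-31 ALLOC][32-37 ALLOC][38-39 ALLOC][40-45 FREE]

Derivation:
Op 1: a = malloc(5) -> a = 0; heap: [0-4 ALLOC][5-45 FREE]
Op 2: a = realloc(a, 20) -> a = 0; heap: [0-19 ALLOC][20-45 FREE]
Op 3: b = malloc(2) -> b = 20; heap: [0-19 ALLOC][20-21 ALLOC][22-45 FREE]
Op 4: c = malloc(6) -> c = 22; heap: [0-19 ALLOC][20-21 ALLOC][22-27 ALLOC][28-45 FREE]
Op 5: c = realloc(c, 10) -> c = 22; heap: [0-19 ALLOC][20-21 ALLOC][22-31 ALLOC][32-45 FREE]
Op 6: a = realloc(a, 20) -> a = 0; heap: [0-19 ALLOC][20-21 ALLOC][22-31 ALLOC][32-45 FREE]
Op 7: d = malloc(6) -> d = 32; heap: [0-19 ALLOC][20-21 ALLOC][22-31 ALLOC][32-37 ALLOC][38-45 FREE]
Op 8: e = malloc(2) -> e = 38; heap: [0-19 ALLOC][20-21 ALLOC][22-31 ALLOC][32-37 ALLOC][38-39 ALLOC][40-45 FREE]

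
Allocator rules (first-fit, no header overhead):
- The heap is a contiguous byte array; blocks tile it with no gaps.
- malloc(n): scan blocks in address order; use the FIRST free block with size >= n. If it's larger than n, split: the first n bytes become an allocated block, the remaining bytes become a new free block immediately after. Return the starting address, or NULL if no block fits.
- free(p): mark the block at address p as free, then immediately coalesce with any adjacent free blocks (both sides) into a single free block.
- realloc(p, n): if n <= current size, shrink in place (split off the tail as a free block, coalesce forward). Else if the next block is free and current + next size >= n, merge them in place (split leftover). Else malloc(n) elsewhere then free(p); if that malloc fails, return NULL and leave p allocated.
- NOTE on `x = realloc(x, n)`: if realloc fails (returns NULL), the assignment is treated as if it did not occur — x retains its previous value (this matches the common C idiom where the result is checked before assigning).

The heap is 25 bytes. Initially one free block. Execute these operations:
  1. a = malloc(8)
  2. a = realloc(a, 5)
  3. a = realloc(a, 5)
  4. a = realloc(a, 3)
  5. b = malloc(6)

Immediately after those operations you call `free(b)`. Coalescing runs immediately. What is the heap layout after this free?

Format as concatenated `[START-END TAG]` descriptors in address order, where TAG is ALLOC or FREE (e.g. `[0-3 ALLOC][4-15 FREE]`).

Answer: [0-2 ALLOC][3-24 FREE]

Derivation:
Op 1: a = malloc(8) -> a = 0; heap: [0-7 ALLOC][8-24 FREE]
Op 2: a = realloc(a, 5) -> a = 0; heap: [0-4 ALLOC][5-24 FREE]
Op 3: a = realloc(a, 5) -> a = 0; heap: [0-4 ALLOC][5-24 FREE]
Op 4: a = realloc(a, 3) -> a = 0; heap: [0-2 ALLOC][3-24 FREE]
Op 5: b = malloc(6) -> b = 3; heap: [0-2 ALLOC][3-8 ALLOC][9-24 FREE]
free(b): b = 3 -> block [3-8 ALLOC]; mark free, coalesce with adjacent free neighbors -> [0-2 ALLOC][3-24 FREE]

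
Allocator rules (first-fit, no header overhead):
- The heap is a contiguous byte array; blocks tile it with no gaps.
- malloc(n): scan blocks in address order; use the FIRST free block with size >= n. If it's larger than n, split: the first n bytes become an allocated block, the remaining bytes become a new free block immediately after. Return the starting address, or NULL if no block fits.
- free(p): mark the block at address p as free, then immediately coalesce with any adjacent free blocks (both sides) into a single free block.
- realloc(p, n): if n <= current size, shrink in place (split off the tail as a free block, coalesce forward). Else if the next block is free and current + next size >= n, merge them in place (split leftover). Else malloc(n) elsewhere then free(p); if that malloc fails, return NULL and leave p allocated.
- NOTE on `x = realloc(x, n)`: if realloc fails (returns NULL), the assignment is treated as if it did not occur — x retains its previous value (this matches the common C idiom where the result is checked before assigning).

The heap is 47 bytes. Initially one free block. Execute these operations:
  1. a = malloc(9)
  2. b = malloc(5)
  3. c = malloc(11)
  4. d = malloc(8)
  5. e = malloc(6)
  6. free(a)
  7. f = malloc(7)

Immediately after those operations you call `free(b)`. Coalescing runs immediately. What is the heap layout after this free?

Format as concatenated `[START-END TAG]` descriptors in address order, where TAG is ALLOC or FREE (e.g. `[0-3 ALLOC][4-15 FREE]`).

Answer: [0-6 ALLOC][7-13 FREE][14-24 ALLOC][25-32 ALLOC][33-38 ALLOC][39-46 FREE]

Derivation:
Op 1: a = malloc(9) -> a = 0; heap: [0-8 ALLOC][9-46 FREE]
Op 2: b = malloc(5) -> b = 9; heap: [0-8 ALLOC][9-13 ALLOC][14-46 FREE]
Op 3: c = malloc(11) -> c = 14; heap: [0-8 ALLOC][9-13 ALLOC][14-24 ALLOC][25-46 FREE]
Op 4: d = malloc(8) -> d = 25; heap: [0-8 ALLOC][9-13 ALLOC][14-24 ALLOC][25-32 ALLOC][33-46 FREE]
Op 5: e = malloc(6) -> e = 33; heap: [0-8 ALLOC][9-13 ALLOC][14-24 ALLOC][25-32 ALLOC][33-38 ALLOC][39-46 FREE]
Op 6: free(a) -> (freed a); heap: [0-8 FREE][9-13 ALLOC][14-24 ALLOC][25-32 ALLOC][33-38 ALLOC][39-46 FREE]
Op 7: f = malloc(7) -> f = 0; heap: [0-6 ALLOC][7-8 FREE][9-13 ALLOC][14-24 ALLOC][25-32 ALLOC][33-38 ALLOC][39-46 FREE]
free(b): b = 9 -> block [9-13 ALLOC]; mark free, coalesce with adjacent free neighbors -> [0-6 ALLOC][7-13 FREE][14-24 ALLOC][25-32 ALLOC][33-38 ALLOC][39-46 FREE]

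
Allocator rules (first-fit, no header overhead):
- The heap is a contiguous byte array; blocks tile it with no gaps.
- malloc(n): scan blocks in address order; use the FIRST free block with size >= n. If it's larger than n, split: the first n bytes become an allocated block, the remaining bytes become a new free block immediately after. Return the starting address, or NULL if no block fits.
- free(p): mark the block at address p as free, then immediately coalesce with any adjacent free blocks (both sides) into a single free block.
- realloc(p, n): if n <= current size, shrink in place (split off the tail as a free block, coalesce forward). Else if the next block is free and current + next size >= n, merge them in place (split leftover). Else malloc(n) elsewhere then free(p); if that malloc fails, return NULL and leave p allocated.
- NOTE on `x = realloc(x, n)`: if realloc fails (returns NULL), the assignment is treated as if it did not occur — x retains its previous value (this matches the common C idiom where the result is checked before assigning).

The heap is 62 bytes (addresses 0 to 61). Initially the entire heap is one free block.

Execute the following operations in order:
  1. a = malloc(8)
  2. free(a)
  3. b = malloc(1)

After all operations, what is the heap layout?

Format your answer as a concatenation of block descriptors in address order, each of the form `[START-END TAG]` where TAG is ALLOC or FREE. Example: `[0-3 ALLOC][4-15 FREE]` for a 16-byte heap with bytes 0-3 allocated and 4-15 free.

Answer: [0-0 ALLOC][1-61 FREE]

Derivation:
Op 1: a = malloc(8) -> a = 0; heap: [0-7 ALLOC][8-61 FREE]
Op 2: free(a) -> (freed a); heap: [0-61 FREE]
Op 3: b = malloc(1) -> b = 0; heap: [0-0 ALLOC][1-61 FREE]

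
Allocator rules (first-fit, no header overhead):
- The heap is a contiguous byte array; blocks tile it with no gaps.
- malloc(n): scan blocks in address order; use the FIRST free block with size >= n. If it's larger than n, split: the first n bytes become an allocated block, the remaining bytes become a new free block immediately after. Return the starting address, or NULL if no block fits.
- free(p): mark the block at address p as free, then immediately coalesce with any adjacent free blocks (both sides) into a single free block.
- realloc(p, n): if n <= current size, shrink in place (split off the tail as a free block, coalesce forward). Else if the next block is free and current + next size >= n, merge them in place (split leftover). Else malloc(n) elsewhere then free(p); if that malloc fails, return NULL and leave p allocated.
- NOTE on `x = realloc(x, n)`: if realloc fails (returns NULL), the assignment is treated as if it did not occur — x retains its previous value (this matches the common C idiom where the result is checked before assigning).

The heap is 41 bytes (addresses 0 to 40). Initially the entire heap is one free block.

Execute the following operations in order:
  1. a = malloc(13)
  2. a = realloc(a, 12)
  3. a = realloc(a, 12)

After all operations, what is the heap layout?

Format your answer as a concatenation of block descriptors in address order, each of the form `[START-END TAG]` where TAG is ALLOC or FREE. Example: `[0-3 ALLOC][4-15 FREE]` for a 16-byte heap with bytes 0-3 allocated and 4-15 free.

Op 1: a = malloc(13) -> a = 0; heap: [0-12 ALLOC][13-40 FREE]
Op 2: a = realloc(a, 12) -> a = 0; heap: [0-11 ALLOC][12-40 FREE]
Op 3: a = realloc(a, 12) -> a = 0; heap: [0-11 ALLOC][12-40 FREE]

Answer: [0-11 ALLOC][12-40 FREE]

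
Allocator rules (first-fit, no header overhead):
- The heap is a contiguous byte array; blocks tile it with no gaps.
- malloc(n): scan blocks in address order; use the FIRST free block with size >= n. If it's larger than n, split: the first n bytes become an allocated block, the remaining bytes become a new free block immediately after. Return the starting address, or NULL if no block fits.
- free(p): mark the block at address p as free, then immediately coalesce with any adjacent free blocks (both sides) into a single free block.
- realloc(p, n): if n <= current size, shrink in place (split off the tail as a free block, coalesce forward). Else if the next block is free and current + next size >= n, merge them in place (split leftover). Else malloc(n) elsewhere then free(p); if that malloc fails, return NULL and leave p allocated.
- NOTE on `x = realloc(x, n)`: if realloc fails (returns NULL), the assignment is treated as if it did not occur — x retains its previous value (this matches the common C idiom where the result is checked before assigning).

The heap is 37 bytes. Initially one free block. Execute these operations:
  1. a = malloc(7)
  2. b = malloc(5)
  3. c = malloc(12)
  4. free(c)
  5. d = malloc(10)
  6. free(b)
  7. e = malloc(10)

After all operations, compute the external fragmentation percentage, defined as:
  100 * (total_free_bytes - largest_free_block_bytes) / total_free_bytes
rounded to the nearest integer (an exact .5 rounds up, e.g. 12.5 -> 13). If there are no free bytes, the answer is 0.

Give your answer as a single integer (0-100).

Answer: 50

Derivation:
Op 1: a = malloc(7) -> a = 0; heap: [0-6 ALLOC][7-36 FREE]
Op 2: b = malloc(5) -> b = 7; heap: [0-6 ALLOC][7-11 ALLOC][12-36 FREE]
Op 3: c = malloc(12) -> c = 12; heap: [0-6 ALLOC][7-11 ALLOC][12-23 ALLOC][24-36 FREE]
Op 4: free(c) -> (freed c); heap: [0-6 ALLOC][7-11 ALLOC][12-36 FREE]
Op 5: d = malloc(10) -> d = 12; heap: [0-6 ALLOC][7-11 ALLOC][12-21 ALLOC][22-36 FREE]
Op 6: free(b) -> (freed b); heap: [0-6 ALLOC][7-11 FREE][12-21 ALLOC][22-36 FREE]
Op 7: e = malloc(10) -> e = 22; heap: [0-6 ALLOC][7-11 FREE][12-21 ALLOC][22-31 ALLOC][32-36 FREE]
Free blocks: [5 5] total_free=10 largest=5 -> 100*(10-5)/10 = 500/10 = 50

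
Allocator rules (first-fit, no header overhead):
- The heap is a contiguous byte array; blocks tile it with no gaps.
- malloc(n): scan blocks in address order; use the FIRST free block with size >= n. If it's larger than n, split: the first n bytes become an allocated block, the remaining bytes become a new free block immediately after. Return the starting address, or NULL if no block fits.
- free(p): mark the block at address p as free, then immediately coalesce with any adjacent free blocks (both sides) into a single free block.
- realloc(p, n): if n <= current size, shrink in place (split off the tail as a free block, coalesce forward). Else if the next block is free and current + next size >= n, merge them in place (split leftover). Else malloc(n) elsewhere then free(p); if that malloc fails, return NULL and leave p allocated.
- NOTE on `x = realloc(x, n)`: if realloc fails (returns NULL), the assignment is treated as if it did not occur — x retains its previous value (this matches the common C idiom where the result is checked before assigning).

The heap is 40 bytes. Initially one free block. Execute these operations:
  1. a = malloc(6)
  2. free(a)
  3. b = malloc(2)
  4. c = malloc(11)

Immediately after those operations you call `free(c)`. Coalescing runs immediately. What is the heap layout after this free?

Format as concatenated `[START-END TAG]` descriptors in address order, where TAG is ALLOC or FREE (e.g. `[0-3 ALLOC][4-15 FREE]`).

Answer: [0-1 ALLOC][2-39 FREE]

Derivation:
Op 1: a = malloc(6) -> a = 0; heap: [0-5 ALLOC][6-39 FREE]
Op 2: free(a) -> (freed a); heap: [0-39 FREE]
Op 3: b = malloc(2) -> b = 0; heap: [0-1 ALLOC][2-39 FREE]
Op 4: c = malloc(11) -> c = 2; heap: [0-1 ALLOC][2-12 ALLOC][13-39 FREE]
free(c): c = 2 -> block [2-12 ALLOC]; mark free, coalesce with adjacent free neighbors -> [0-1 ALLOC][2-39 FREE]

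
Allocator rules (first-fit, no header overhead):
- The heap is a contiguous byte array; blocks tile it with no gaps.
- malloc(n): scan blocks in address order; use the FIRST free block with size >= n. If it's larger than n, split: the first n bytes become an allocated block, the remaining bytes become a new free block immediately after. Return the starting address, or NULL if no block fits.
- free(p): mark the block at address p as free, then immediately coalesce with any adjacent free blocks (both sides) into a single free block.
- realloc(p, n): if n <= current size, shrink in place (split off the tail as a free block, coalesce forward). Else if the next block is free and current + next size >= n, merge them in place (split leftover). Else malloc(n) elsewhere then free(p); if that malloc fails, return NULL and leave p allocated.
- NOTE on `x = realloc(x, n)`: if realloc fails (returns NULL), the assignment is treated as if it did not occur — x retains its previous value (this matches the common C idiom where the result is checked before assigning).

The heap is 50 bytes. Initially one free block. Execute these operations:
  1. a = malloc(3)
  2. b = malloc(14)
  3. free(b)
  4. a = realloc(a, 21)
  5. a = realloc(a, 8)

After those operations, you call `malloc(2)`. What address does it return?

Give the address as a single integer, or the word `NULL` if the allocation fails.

Op 1: a = malloc(3) -> a = 0; heap: [0-2 ALLOC][3-49 FREE]
Op 2: b = malloc(14) -> b = 3; heap: [0-2 ALLOC][3-16 ALLOC][17-49 FREE]
Op 3: free(b) -> (freed b); heap: [0-2 ALLOC][3-49 FREE]
Op 4: a = realloc(a, 21) -> a = 0; heap: [0-20 ALLOC][21-49 FREE]
Op 5: a = realloc(a, 8) -> a = 0; heap: [0-7 ALLOC][8-49 FREE]
malloc(2): first-fit scan over [0-7 ALLOC][8-49 FREE] -> 8

Answer: 8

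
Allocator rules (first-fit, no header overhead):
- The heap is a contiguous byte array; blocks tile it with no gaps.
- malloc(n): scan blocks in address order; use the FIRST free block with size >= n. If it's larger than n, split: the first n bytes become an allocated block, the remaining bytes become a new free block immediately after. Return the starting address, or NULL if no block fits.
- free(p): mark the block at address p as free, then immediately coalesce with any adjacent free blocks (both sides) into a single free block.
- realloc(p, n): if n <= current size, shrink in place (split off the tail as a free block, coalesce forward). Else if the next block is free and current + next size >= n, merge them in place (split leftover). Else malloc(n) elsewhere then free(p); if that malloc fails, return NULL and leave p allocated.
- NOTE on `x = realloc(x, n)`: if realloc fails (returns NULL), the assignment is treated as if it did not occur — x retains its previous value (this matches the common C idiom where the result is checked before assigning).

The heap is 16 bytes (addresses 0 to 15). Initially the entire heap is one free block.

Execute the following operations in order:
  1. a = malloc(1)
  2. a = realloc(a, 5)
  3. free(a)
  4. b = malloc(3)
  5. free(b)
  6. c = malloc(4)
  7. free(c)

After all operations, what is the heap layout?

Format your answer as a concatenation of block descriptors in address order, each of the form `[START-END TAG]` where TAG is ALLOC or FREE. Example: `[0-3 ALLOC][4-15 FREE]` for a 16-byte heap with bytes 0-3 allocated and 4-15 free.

Op 1: a = malloc(1) -> a = 0; heap: [0-0 ALLOC][1-15 FREE]
Op 2: a = realloc(a, 5) -> a = 0; heap: [0-4 ALLOC][5-15 FREE]
Op 3: free(a) -> (freed a); heap: [0-15 FREE]
Op 4: b = malloc(3) -> b = 0; heap: [0-2 ALLOC][3-15 FREE]
Op 5: free(b) -> (freed b); heap: [0-15 FREE]
Op 6: c = malloc(4) -> c = 0; heap: [0-3 ALLOC][4-15 FREE]
Op 7: free(c) -> (freed c); heap: [0-15 FREE]

Answer: [0-15 FREE]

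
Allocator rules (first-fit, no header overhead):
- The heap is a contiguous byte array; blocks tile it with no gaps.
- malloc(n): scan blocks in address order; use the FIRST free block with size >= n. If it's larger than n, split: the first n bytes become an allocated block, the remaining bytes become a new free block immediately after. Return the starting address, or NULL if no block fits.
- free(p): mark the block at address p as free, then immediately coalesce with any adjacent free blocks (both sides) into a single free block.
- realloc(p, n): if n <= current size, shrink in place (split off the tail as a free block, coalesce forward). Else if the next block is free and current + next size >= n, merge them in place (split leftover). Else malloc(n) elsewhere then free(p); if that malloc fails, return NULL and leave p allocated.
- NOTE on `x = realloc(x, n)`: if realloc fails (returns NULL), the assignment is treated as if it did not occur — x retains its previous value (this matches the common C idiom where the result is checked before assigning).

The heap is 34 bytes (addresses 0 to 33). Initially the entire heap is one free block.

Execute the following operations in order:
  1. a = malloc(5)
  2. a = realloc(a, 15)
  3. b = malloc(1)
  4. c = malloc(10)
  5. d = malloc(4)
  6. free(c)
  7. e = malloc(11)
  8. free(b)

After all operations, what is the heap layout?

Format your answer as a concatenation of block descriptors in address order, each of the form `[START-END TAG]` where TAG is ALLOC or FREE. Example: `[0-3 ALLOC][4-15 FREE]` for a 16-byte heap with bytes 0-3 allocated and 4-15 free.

Op 1: a = malloc(5) -> a = 0; heap: [0-4 ALLOC][5-33 FREE]
Op 2: a = realloc(a, 15) -> a = 0; heap: [0-14 ALLOC][15-33 FREE]
Op 3: b = malloc(1) -> b = 15; heap: [0-14 ALLOC][15-15 ALLOC][16-33 FREE]
Op 4: c = malloc(10) -> c = 16; heap: [0-14 ALLOC][15-15 ALLOC][16-25 ALLOC][26-33 FREE]
Op 5: d = malloc(4) -> d = 26; heap: [0-14 ALLOC][15-15 ALLOC][16-25 ALLOC][26-29 ALLOC][30-33 FREE]
Op 6: free(c) -> (freed c); heap: [0-14 ALLOC][15-15 ALLOC][16-25 FREE][26-29 ALLOC][30-33 FREE]
Op 7: e = malloc(11) -> e = NULL; heap: [0-14 ALLOC][15-15 ALLOC][16-25 FREE][26-29 ALLOC][30-33 FREE]
Op 8: free(b) -> (freed b); heap: [0-14 ALLOC][15-25 FREE][26-29 ALLOC][30-33 FREE]

Answer: [0-14 ALLOC][15-25 FREE][26-29 ALLOC][30-33 FREE]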